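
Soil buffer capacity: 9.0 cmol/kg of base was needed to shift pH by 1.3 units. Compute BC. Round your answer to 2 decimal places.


Step 1: BC = change in base / change in pH
Step 2: BC = 9.0 / 1.3
Step 3: BC = 6.92 cmol/(kg*pH unit)

6.92


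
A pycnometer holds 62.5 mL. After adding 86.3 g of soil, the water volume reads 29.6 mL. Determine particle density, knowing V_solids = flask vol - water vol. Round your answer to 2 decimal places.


Step 1: Volume of solids = flask volume - water volume with soil
Step 2: V_solids = 62.5 - 29.6 = 32.9 mL
Step 3: Particle density = mass / V_solids = 86.3 / 32.9 = 2.62 g/cm^3

2.62


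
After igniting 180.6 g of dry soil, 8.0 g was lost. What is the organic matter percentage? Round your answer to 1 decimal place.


Step 1: OM% = 100 * LOI / sample mass
Step 2: OM = 100 * 8.0 / 180.6
Step 3: OM = 4.4%

4.4


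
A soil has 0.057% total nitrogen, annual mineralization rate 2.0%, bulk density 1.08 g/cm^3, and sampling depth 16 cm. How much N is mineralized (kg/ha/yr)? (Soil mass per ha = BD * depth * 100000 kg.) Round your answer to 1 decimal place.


Step 1: Soil mass per ha = BD * depth * 100000 = 1.08 * 16 * 100000 = 1728000 kg
Step 2: Total N pool = soil mass * N%/100 = 1728000 * 0.057/100 = 984.96 kg/ha
Step 3: N mineralized = N pool * rate%/100 = 984.96 * 2.0/100 = 19.7 kg/ha/yr

19.7


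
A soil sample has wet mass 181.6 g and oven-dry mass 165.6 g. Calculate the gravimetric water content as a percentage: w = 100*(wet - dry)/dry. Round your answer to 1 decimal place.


Step 1: Water mass = wet - dry = 181.6 - 165.6 = 16.0 g
Step 2: w = 100 * water mass / dry mass
Step 3: w = 100 * 16.0 / 165.6 = 9.7%

9.7


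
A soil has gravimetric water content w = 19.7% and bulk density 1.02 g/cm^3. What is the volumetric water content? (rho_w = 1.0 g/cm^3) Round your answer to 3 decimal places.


Step 1: theta = (w / 100) * BD / rho_w
Step 2: theta = (19.7 / 100) * 1.02 / 1.0
Step 3: theta = 0.197 * 1.02
Step 4: theta = 0.201

0.201


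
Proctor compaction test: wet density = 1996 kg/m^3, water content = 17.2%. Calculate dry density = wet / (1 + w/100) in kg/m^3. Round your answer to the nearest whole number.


Step 1: Dry density = wet density / (1 + w/100)
Step 2: Dry density = 1996 / (1 + 17.2/100)
Step 3: Dry density = 1996 / 1.172
Step 4: Dry density = 1703 kg/m^3

1703


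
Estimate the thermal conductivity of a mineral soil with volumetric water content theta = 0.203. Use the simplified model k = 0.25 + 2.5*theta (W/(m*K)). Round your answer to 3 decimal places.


Step 1: k = 0.25 + 2.5 * theta
Step 2: k = 0.25 + 2.5 * 0.203
Step 3: k = 0.25 + 0.508
Step 4: k = 0.758 W/(m*K)

0.758


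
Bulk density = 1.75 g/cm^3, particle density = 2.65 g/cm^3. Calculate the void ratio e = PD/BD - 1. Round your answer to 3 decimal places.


Step 1: e = PD / BD - 1
Step 2: e = 2.65 / 1.75 - 1
Step 3: e = 1.51429 - 1
Step 4: e = 0.514

0.514


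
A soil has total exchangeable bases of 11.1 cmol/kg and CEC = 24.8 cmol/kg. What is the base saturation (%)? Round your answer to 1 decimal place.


Step 1: BS = 100 * (sum of bases) / CEC
Step 2: BS = 100 * 11.1 / 24.8
Step 3: BS = 44.8%

44.8


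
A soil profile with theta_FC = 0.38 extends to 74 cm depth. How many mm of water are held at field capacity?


Step 1: Water (mm) = theta_FC * depth (cm) * 10
Step 2: Water = 0.38 * 74 * 10
Step 3: Water = 281.2 mm

281.2


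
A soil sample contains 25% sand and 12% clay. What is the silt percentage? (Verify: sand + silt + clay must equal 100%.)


Step 1: sand + silt + clay = 100%
Step 2: silt = 100 - sand - clay
Step 3: silt = 100 - 25 - 12
Step 4: silt = 63%

63


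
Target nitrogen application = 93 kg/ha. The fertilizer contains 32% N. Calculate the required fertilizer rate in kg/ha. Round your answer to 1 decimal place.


Step 1: Fertilizer rate = target N / (N content / 100)
Step 2: Rate = 93 / (32 / 100)
Step 3: Rate = 93 / 0.32
Step 4: Rate = 290.6 kg/ha

290.6


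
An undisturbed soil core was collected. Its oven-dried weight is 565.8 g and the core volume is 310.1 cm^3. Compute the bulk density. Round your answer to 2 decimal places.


Step 1: Identify the formula: BD = dry mass / volume
Step 2: Substitute values: BD = 565.8 / 310.1
Step 3: BD = 1.82 g/cm^3

1.82


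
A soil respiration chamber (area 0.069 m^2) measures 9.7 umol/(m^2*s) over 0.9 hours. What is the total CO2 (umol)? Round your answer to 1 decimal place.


Step 1: Convert time to seconds: 0.9 hr * 3600 = 3240.0 s
Step 2: Total = flux * area * time_s
Step 3: Total = 9.7 * 0.069 * 3240.0
Step 4: Total = 2168.5 umol

2168.5


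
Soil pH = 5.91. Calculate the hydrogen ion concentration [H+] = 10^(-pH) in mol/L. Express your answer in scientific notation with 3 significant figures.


Step 1: [H+] = 10^(-pH)
Step 2: [H+] = 10^(-5.91)
Step 3: [H+] = 1.23e-06 mol/L

1.23e-06


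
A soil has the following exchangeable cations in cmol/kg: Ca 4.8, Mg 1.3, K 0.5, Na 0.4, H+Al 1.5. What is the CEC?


Step 1: CEC = Ca + Mg + K + Na + (H+Al)
Step 2: CEC = 4.8 + 1.3 + 0.5 + 0.4 + 1.5
Step 3: CEC = 8.5 cmol/kg

8.5


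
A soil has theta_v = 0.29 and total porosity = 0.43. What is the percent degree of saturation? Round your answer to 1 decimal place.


Step 1: S = 100 * theta_v / n
Step 2: S = 100 * 0.29 / 0.43
Step 3: S = 67.4%

67.4


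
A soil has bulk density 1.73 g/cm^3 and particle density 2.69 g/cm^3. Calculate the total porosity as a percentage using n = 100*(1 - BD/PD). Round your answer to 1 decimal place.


Step 1: Formula: n = 100 * (1 - BD / PD)
Step 2: n = 100 * (1 - 1.73 / 2.69)
Step 3: n = 100 * (1 - 0.64312)
Step 4: n = 35.7%

35.7


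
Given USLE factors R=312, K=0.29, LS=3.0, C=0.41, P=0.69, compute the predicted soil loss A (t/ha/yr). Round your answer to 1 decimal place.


Step 1: A = R * K * LS * C * P
Step 2: R * K = 312 * 0.29 = 90.48
Step 3: (R*K) * LS = 90.48 * 3.0 = 271.44
Step 4: * C * P = 271.44 * 0.41 * 0.69 = 76.8
Step 5: A = 76.8 t/(ha*yr)

76.8


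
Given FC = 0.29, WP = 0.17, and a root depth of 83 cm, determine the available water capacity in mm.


Step 1: Available water = (FC - WP) * depth * 10
Step 2: AW = (0.29 - 0.17) * 83 * 10
Step 3: AW = 0.12 * 83 * 10
Step 4: AW = 99.6 mm

99.6


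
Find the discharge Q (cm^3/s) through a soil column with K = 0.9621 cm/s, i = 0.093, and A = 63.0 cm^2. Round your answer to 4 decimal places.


Step 1: Apply Darcy's law: Q = K * i * A
Step 2: Q = 0.9621 * 0.093 * 63.0
Step 3: Q = 5.6369 cm^3/s

5.6369


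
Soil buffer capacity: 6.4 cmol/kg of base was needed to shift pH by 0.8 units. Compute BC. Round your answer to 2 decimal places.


Step 1: BC = change in base / change in pH
Step 2: BC = 6.4 / 0.8
Step 3: BC = 8.0 cmol/(kg*pH unit)

8.0


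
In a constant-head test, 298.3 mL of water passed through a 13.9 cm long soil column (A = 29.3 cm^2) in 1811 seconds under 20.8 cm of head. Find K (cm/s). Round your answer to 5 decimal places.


Step 1: K = Q * L / (A * t * h)
Step 2: Numerator = 298.3 * 13.9 = 4146.37
Step 3: Denominator = 29.3 * 1811 * 20.8 = 1103695.84
Step 4: K = 4146.37 / 1103695.84 = 0.00376 cm/s

0.00376


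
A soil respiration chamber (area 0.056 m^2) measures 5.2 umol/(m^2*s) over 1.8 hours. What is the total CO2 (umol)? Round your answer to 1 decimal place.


Step 1: Convert time to seconds: 1.8 hr * 3600 = 6480.0 s
Step 2: Total = flux * area * time_s
Step 3: Total = 5.2 * 0.056 * 6480.0
Step 4: Total = 1887.0 umol

1887.0


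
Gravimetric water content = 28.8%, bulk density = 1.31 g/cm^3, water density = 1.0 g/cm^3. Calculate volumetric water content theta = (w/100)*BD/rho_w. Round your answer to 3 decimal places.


Step 1: theta = (w / 100) * BD / rho_w
Step 2: theta = (28.8 / 100) * 1.31 / 1.0
Step 3: theta = 0.288 * 1.31
Step 4: theta = 0.377

0.377


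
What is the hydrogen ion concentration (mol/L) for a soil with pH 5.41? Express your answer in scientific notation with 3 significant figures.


Step 1: [H+] = 10^(-pH)
Step 2: [H+] = 10^(-5.41)
Step 3: [H+] = 3.89e-06 mol/L

3.89e-06


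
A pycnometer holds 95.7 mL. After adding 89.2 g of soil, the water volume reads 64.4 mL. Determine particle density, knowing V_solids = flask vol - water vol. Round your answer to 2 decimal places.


Step 1: Volume of solids = flask volume - water volume with soil
Step 2: V_solids = 95.7 - 64.4 = 31.3 mL
Step 3: Particle density = mass / V_solids = 89.2 / 31.3 = 2.85 g/cm^3

2.85


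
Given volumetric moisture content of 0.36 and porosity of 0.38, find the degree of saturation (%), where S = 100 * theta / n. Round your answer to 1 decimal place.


Step 1: S = 100 * theta_v / n
Step 2: S = 100 * 0.36 / 0.38
Step 3: S = 94.7%

94.7


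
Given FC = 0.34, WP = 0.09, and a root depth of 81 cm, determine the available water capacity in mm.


Step 1: Available water = (FC - WP) * depth * 10
Step 2: AW = (0.34 - 0.09) * 81 * 10
Step 3: AW = 0.25 * 81 * 10
Step 4: AW = 202.5 mm

202.5


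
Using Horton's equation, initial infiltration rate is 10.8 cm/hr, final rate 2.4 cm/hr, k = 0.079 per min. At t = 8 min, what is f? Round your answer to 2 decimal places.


Step 1: f = fc + (f0 - fc) * exp(-k * t)
Step 2: exp(-0.079 * 8) = 0.531528
Step 3: f = 2.4 + (10.8 - 2.4) * 0.531528
Step 4: f = 2.4 + 8.4 * 0.531528
Step 5: f = 6.86 cm/hr

6.86


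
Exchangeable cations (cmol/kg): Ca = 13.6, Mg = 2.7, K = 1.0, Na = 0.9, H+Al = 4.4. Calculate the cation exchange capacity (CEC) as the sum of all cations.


Step 1: CEC = Ca + Mg + K + Na + (H+Al)
Step 2: CEC = 13.6 + 2.7 + 1.0 + 0.9 + 4.4
Step 3: CEC = 22.6 cmol/kg

22.6


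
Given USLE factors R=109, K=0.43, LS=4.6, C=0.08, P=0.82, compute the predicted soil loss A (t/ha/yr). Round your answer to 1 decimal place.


Step 1: A = R * K * LS * C * P
Step 2: R * K = 109 * 0.43 = 46.87
Step 3: (R*K) * LS = 46.87 * 4.6 = 215.602
Step 4: * C * P = 215.602 * 0.08 * 0.82 = 14.1
Step 5: A = 14.1 t/(ha*yr)

14.1


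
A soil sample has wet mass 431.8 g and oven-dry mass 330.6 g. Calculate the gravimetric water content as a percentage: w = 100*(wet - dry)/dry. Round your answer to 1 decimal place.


Step 1: Water mass = wet - dry = 431.8 - 330.6 = 101.2 g
Step 2: w = 100 * water mass / dry mass
Step 3: w = 100 * 101.2 / 330.6 = 30.6%

30.6


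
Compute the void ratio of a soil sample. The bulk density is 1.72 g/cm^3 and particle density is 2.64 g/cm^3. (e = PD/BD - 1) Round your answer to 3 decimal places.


Step 1: e = PD / BD - 1
Step 2: e = 2.64 / 1.72 - 1
Step 3: e = 1.53488 - 1
Step 4: e = 0.535

0.535


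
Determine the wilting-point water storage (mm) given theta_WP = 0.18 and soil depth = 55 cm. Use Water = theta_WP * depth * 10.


Step 1: Water (mm) = theta_WP * depth * 10
Step 2: Water = 0.18 * 55 * 10
Step 3: Water = 99.0 mm

99.0


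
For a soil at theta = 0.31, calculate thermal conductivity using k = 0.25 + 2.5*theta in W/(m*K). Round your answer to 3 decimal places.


Step 1: k = 0.25 + 2.5 * theta
Step 2: k = 0.25 + 2.5 * 0.31
Step 3: k = 0.25 + 0.775
Step 4: k = 1.025 W/(m*K)

1.025


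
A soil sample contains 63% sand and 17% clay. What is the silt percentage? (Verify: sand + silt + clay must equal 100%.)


Step 1: sand + silt + clay = 100%
Step 2: silt = 100 - sand - clay
Step 3: silt = 100 - 63 - 17
Step 4: silt = 20%

20


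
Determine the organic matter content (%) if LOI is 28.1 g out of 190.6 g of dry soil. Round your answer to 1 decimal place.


Step 1: OM% = 100 * LOI / sample mass
Step 2: OM = 100 * 28.1 / 190.6
Step 3: OM = 14.7%

14.7


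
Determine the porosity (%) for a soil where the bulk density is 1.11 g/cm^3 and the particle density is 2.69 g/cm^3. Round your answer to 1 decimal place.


Step 1: Formula: n = 100 * (1 - BD / PD)
Step 2: n = 100 * (1 - 1.11 / 2.69)
Step 3: n = 100 * (1 - 0.41264)
Step 4: n = 58.7%

58.7


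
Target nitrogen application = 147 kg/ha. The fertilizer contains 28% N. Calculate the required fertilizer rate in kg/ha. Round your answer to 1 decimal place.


Step 1: Fertilizer rate = target N / (N content / 100)
Step 2: Rate = 147 / (28 / 100)
Step 3: Rate = 147 / 0.28
Step 4: Rate = 525.0 kg/ha

525.0


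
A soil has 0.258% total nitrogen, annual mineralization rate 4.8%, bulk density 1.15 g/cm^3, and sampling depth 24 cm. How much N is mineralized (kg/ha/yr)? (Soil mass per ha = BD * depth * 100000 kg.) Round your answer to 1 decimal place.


Step 1: Soil mass per ha = BD * depth * 100000 = 1.15 * 24 * 100000 = 2760000 kg
Step 2: Total N pool = soil mass * N%/100 = 2760000 * 0.258/100 = 7120.8 kg/ha
Step 3: N mineralized = N pool * rate%/100 = 7120.8 * 4.8/100 = 341.8 kg/ha/yr

341.8


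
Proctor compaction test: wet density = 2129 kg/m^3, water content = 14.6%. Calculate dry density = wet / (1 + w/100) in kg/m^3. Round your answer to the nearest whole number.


Step 1: Dry density = wet density / (1 + w/100)
Step 2: Dry density = 2129 / (1 + 14.6/100)
Step 3: Dry density = 2129 / 1.146
Step 4: Dry density = 1858 kg/m^3

1858


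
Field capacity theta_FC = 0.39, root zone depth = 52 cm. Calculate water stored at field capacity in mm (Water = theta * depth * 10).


Step 1: Water (mm) = theta_FC * depth (cm) * 10
Step 2: Water = 0.39 * 52 * 10
Step 3: Water = 202.8 mm

202.8


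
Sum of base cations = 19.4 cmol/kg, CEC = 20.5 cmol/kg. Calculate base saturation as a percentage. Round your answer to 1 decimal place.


Step 1: BS = 100 * (sum of bases) / CEC
Step 2: BS = 100 * 19.4 / 20.5
Step 3: BS = 94.6%

94.6


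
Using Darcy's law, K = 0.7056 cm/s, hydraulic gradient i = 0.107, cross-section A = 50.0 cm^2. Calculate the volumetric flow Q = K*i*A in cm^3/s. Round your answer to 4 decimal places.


Step 1: Apply Darcy's law: Q = K * i * A
Step 2: Q = 0.7056 * 0.107 * 50.0
Step 3: Q = 3.775 cm^3/s

3.775


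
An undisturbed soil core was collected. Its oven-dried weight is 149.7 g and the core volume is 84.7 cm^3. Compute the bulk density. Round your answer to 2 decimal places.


Step 1: Identify the formula: BD = dry mass / volume
Step 2: Substitute values: BD = 149.7 / 84.7
Step 3: BD = 1.77 g/cm^3

1.77


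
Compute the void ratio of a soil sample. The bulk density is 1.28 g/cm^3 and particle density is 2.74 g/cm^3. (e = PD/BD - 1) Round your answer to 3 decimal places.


Step 1: e = PD / BD - 1
Step 2: e = 2.74 / 1.28 - 1
Step 3: e = 2.14063 - 1
Step 4: e = 1.141

1.141


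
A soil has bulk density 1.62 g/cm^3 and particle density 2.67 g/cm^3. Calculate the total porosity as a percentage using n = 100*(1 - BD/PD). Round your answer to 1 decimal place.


Step 1: Formula: n = 100 * (1 - BD / PD)
Step 2: n = 100 * (1 - 1.62 / 2.67)
Step 3: n = 100 * (1 - 0.60674)
Step 4: n = 39.3%

39.3


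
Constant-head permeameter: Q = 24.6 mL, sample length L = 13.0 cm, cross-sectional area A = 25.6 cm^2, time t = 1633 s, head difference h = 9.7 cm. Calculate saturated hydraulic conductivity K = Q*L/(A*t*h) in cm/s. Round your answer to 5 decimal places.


Step 1: K = Q * L / (A * t * h)
Step 2: Numerator = 24.6 * 13.0 = 319.8
Step 3: Denominator = 25.6 * 1633 * 9.7 = 405506.56
Step 4: K = 319.8 / 405506.56 = 0.00079 cm/s

0.00079


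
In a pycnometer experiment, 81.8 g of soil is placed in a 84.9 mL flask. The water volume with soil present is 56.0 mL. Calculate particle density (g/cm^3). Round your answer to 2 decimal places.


Step 1: Volume of solids = flask volume - water volume with soil
Step 2: V_solids = 84.9 - 56.0 = 28.9 mL
Step 3: Particle density = mass / V_solids = 81.8 / 28.9 = 2.83 g/cm^3

2.83


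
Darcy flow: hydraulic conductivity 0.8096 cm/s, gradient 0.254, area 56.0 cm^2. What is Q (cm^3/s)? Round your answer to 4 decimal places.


Step 1: Apply Darcy's law: Q = K * i * A
Step 2: Q = 0.8096 * 0.254 * 56.0
Step 3: Q = 11.5158 cm^3/s

11.5158


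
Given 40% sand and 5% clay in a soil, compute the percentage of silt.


Step 1: sand + silt + clay = 100%
Step 2: silt = 100 - sand - clay
Step 3: silt = 100 - 40 - 5
Step 4: silt = 55%

55


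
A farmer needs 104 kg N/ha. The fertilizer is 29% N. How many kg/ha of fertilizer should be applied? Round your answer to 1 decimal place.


Step 1: Fertilizer rate = target N / (N content / 100)
Step 2: Rate = 104 / (29 / 100)
Step 3: Rate = 104 / 0.29
Step 4: Rate = 358.6 kg/ha

358.6


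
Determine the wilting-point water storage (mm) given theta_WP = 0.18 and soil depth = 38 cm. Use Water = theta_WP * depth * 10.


Step 1: Water (mm) = theta_WP * depth * 10
Step 2: Water = 0.18 * 38 * 10
Step 3: Water = 68.4 mm

68.4


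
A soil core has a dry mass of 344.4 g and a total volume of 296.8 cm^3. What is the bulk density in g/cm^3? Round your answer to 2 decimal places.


Step 1: Identify the formula: BD = dry mass / volume
Step 2: Substitute values: BD = 344.4 / 296.8
Step 3: BD = 1.16 g/cm^3

1.16


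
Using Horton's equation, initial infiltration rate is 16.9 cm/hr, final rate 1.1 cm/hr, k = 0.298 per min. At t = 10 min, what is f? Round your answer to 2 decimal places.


Step 1: f = fc + (f0 - fc) * exp(-k * t)
Step 2: exp(-0.298 * 10) = 0.050793
Step 3: f = 1.1 + (16.9 - 1.1) * 0.050793
Step 4: f = 1.1 + 15.8 * 0.050793
Step 5: f = 1.9 cm/hr

1.9


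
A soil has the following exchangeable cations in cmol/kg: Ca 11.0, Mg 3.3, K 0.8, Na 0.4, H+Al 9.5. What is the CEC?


Step 1: CEC = Ca + Mg + K + Na + (H+Al)
Step 2: CEC = 11.0 + 3.3 + 0.8 + 0.4 + 9.5
Step 3: CEC = 25.0 cmol/kg

25.0


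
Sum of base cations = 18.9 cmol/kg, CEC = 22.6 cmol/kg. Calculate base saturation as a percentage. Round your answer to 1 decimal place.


Step 1: BS = 100 * (sum of bases) / CEC
Step 2: BS = 100 * 18.9 / 22.6
Step 3: BS = 83.6%

83.6


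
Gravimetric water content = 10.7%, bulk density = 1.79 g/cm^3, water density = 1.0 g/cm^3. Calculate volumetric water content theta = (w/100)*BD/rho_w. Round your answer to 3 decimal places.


Step 1: theta = (w / 100) * BD / rho_w
Step 2: theta = (10.7 / 100) * 1.79 / 1.0
Step 3: theta = 0.107 * 1.79
Step 4: theta = 0.192

0.192


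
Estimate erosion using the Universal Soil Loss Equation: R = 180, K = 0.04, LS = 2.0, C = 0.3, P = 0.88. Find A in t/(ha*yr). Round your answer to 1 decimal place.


Step 1: A = R * K * LS * C * P
Step 2: R * K = 180 * 0.04 = 7.2
Step 3: (R*K) * LS = 7.2 * 2.0 = 14.4
Step 4: * C * P = 14.4 * 0.3 * 0.88 = 3.8
Step 5: A = 3.8 t/(ha*yr)

3.8


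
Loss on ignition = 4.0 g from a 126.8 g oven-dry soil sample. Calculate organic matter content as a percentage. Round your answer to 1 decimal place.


Step 1: OM% = 100 * LOI / sample mass
Step 2: OM = 100 * 4.0 / 126.8
Step 3: OM = 3.2%

3.2


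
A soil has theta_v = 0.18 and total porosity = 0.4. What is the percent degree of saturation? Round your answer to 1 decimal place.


Step 1: S = 100 * theta_v / n
Step 2: S = 100 * 0.18 / 0.4
Step 3: S = 45.0%

45.0


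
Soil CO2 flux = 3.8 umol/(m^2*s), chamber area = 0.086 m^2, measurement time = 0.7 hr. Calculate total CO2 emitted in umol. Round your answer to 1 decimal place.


Step 1: Convert time to seconds: 0.7 hr * 3600 = 2520.0 s
Step 2: Total = flux * area * time_s
Step 3: Total = 3.8 * 0.086 * 2520.0
Step 4: Total = 823.5 umol

823.5


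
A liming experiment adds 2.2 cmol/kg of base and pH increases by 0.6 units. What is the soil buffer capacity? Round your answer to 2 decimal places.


Step 1: BC = change in base / change in pH
Step 2: BC = 2.2 / 0.6
Step 3: BC = 3.67 cmol/(kg*pH unit)

3.67


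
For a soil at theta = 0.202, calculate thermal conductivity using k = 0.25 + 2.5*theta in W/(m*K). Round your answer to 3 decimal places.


Step 1: k = 0.25 + 2.5 * theta
Step 2: k = 0.25 + 2.5 * 0.202
Step 3: k = 0.25 + 0.505
Step 4: k = 0.755 W/(m*K)

0.755


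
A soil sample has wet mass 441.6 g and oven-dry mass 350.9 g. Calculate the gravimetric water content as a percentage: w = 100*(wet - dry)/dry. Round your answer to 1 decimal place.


Step 1: Water mass = wet - dry = 441.6 - 350.9 = 90.7 g
Step 2: w = 100 * water mass / dry mass
Step 3: w = 100 * 90.7 / 350.9 = 25.8%

25.8


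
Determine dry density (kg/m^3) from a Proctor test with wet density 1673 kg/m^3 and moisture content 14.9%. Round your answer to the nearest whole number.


Step 1: Dry density = wet density / (1 + w/100)
Step 2: Dry density = 1673 / (1 + 14.9/100)
Step 3: Dry density = 1673 / 1.149
Step 4: Dry density = 1456 kg/m^3

1456


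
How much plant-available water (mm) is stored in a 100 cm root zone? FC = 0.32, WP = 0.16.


Step 1: Available water = (FC - WP) * depth * 10
Step 2: AW = (0.32 - 0.16) * 100 * 10
Step 3: AW = 0.16 * 100 * 10
Step 4: AW = 160.0 mm

160.0


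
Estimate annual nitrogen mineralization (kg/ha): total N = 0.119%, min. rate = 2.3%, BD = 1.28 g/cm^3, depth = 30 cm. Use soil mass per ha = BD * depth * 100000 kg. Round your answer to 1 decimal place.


Step 1: Soil mass per ha = BD * depth * 100000 = 1.28 * 30 * 100000 = 3840000 kg
Step 2: Total N pool = soil mass * N%/100 = 3840000 * 0.119/100 = 4569.6 kg/ha
Step 3: N mineralized = N pool * rate%/100 = 4569.6 * 2.3/100 = 105.1 kg/ha/yr

105.1


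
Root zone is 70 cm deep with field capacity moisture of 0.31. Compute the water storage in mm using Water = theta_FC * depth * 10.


Step 1: Water (mm) = theta_FC * depth (cm) * 10
Step 2: Water = 0.31 * 70 * 10
Step 3: Water = 217.0 mm

217.0


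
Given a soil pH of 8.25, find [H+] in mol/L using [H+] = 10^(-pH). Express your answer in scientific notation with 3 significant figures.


Step 1: [H+] = 10^(-pH)
Step 2: [H+] = 10^(-8.25)
Step 3: [H+] = 5.62e-09 mol/L

5.62e-09


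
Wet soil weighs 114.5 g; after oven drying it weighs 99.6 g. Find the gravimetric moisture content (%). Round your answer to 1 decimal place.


Step 1: Water mass = wet - dry = 114.5 - 99.6 = 14.9 g
Step 2: w = 100 * water mass / dry mass
Step 3: w = 100 * 14.9 / 99.6 = 15.0%

15.0


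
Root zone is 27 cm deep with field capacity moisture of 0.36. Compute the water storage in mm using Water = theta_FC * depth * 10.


Step 1: Water (mm) = theta_FC * depth (cm) * 10
Step 2: Water = 0.36 * 27 * 10
Step 3: Water = 97.2 mm

97.2


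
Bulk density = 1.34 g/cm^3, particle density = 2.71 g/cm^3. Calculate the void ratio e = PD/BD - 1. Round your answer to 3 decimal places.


Step 1: e = PD / BD - 1
Step 2: e = 2.71 / 1.34 - 1
Step 3: e = 2.02239 - 1
Step 4: e = 1.022

1.022


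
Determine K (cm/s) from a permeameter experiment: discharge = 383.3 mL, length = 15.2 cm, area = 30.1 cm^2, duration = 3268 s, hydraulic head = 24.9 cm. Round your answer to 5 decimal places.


Step 1: K = Q * L / (A * t * h)
Step 2: Numerator = 383.3 * 15.2 = 5826.16
Step 3: Denominator = 30.1 * 3268 * 24.9 = 2449333.32
Step 4: K = 5826.16 / 2449333.32 = 0.00238 cm/s

0.00238


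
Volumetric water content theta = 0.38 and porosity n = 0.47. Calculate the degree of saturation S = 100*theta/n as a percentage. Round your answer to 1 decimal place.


Step 1: S = 100 * theta_v / n
Step 2: S = 100 * 0.38 / 0.47
Step 3: S = 80.9%

80.9


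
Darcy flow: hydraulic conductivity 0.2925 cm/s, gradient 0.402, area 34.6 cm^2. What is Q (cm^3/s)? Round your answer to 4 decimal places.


Step 1: Apply Darcy's law: Q = K * i * A
Step 2: Q = 0.2925 * 0.402 * 34.6
Step 3: Q = 4.0684 cm^3/s

4.0684


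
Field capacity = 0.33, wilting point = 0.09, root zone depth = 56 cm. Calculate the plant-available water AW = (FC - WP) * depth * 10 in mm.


Step 1: Available water = (FC - WP) * depth * 10
Step 2: AW = (0.33 - 0.09) * 56 * 10
Step 3: AW = 0.24 * 56 * 10
Step 4: AW = 134.4 mm

134.4


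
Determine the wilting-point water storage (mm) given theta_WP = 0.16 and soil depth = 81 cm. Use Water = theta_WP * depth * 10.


Step 1: Water (mm) = theta_WP * depth * 10
Step 2: Water = 0.16 * 81 * 10
Step 3: Water = 129.6 mm

129.6


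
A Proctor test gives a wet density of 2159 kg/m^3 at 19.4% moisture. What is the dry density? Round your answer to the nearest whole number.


Step 1: Dry density = wet density / (1 + w/100)
Step 2: Dry density = 2159 / (1 + 19.4/100)
Step 3: Dry density = 2159 / 1.194
Step 4: Dry density = 1808 kg/m^3

1808


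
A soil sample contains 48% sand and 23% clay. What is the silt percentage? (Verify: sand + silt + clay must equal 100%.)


Step 1: sand + silt + clay = 100%
Step 2: silt = 100 - sand - clay
Step 3: silt = 100 - 48 - 23
Step 4: silt = 29%

29


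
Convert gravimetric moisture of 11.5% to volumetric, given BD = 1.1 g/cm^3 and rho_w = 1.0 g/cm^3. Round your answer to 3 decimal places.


Step 1: theta = (w / 100) * BD / rho_w
Step 2: theta = (11.5 / 100) * 1.1 / 1.0
Step 3: theta = 0.115 * 1.1
Step 4: theta = 0.127

0.127


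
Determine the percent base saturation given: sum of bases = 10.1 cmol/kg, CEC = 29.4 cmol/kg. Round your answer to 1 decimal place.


Step 1: BS = 100 * (sum of bases) / CEC
Step 2: BS = 100 * 10.1 / 29.4
Step 3: BS = 34.4%

34.4


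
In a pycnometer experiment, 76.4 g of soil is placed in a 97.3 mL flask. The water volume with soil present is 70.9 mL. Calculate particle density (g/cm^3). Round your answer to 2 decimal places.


Step 1: Volume of solids = flask volume - water volume with soil
Step 2: V_solids = 97.3 - 70.9 = 26.4 mL
Step 3: Particle density = mass / V_solids = 76.4 / 26.4 = 2.89 g/cm^3

2.89


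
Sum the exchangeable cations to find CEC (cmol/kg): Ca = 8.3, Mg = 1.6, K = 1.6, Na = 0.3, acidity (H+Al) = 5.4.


Step 1: CEC = Ca + Mg + K + Na + (H+Al)
Step 2: CEC = 8.3 + 1.6 + 1.6 + 0.3 + 5.4
Step 3: CEC = 17.2 cmol/kg

17.2


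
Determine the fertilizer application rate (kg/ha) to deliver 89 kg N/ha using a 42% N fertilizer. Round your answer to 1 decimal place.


Step 1: Fertilizer rate = target N / (N content / 100)
Step 2: Rate = 89 / (42 / 100)
Step 3: Rate = 89 / 0.42
Step 4: Rate = 211.9 kg/ha

211.9


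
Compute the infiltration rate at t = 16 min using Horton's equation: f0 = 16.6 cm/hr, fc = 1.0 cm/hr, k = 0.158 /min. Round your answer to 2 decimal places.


Step 1: f = fc + (f0 - fc) * exp(-k * t)
Step 2: exp(-0.158 * 16) = 0.079818
Step 3: f = 1.0 + (16.6 - 1.0) * 0.079818
Step 4: f = 1.0 + 15.6 * 0.079818
Step 5: f = 2.25 cm/hr

2.25


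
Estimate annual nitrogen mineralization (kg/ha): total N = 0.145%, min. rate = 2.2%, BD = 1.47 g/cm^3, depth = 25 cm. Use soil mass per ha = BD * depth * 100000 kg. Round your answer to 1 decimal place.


Step 1: Soil mass per ha = BD * depth * 100000 = 1.47 * 25 * 100000 = 3675000 kg
Step 2: Total N pool = soil mass * N%/100 = 3675000 * 0.145/100 = 5328.75 kg/ha
Step 3: N mineralized = N pool * rate%/100 = 5328.75 * 2.2/100 = 117.2 kg/ha/yr

117.2


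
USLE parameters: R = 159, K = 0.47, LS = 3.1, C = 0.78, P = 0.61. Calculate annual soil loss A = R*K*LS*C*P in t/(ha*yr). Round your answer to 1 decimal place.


Step 1: A = R * K * LS * C * P
Step 2: R * K = 159 * 0.47 = 74.73
Step 3: (R*K) * LS = 74.73 * 3.1 = 231.663
Step 4: * C * P = 231.663 * 0.78 * 0.61 = 110.2
Step 5: A = 110.2 t/(ha*yr)

110.2


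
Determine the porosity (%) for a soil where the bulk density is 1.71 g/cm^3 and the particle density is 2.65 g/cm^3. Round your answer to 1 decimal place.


Step 1: Formula: n = 100 * (1 - BD / PD)
Step 2: n = 100 * (1 - 1.71 / 2.65)
Step 3: n = 100 * (1 - 0.64528)
Step 4: n = 35.5%

35.5


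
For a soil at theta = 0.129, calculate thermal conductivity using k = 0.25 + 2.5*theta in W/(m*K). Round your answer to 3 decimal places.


Step 1: k = 0.25 + 2.5 * theta
Step 2: k = 0.25 + 2.5 * 0.129
Step 3: k = 0.25 + 0.323
Step 4: k = 0.573 W/(m*K)

0.573


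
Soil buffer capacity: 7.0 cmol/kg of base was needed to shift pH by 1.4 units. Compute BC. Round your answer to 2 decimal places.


Step 1: BC = change in base / change in pH
Step 2: BC = 7.0 / 1.4
Step 3: BC = 5.0 cmol/(kg*pH unit)

5.0


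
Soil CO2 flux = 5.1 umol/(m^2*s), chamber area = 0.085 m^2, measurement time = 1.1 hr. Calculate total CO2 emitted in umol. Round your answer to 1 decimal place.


Step 1: Convert time to seconds: 1.1 hr * 3600 = 3960.0 s
Step 2: Total = flux * area * time_s
Step 3: Total = 5.1 * 0.085 * 3960.0
Step 4: Total = 1716.7 umol

1716.7


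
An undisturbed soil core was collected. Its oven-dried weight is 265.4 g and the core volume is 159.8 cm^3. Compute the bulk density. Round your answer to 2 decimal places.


Step 1: Identify the formula: BD = dry mass / volume
Step 2: Substitute values: BD = 265.4 / 159.8
Step 3: BD = 1.66 g/cm^3

1.66


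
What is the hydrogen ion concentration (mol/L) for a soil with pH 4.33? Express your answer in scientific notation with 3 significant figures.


Step 1: [H+] = 10^(-pH)
Step 2: [H+] = 10^(-4.33)
Step 3: [H+] = 4.68e-05 mol/L

4.68e-05


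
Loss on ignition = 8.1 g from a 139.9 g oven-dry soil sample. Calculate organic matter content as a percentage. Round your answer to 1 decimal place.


Step 1: OM% = 100 * LOI / sample mass
Step 2: OM = 100 * 8.1 / 139.9
Step 3: OM = 5.8%

5.8


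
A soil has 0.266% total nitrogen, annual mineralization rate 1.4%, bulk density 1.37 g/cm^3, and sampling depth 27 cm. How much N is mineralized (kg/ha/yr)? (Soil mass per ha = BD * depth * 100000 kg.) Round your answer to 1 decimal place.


Step 1: Soil mass per ha = BD * depth * 100000 = 1.37 * 27 * 100000 = 3699000 kg
Step 2: Total N pool = soil mass * N%/100 = 3699000 * 0.266/100 = 9839.34 kg/ha
Step 3: N mineralized = N pool * rate%/100 = 9839.34 * 1.4/100 = 137.8 kg/ha/yr

137.8


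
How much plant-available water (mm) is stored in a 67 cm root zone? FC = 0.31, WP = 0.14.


Step 1: Available water = (FC - WP) * depth * 10
Step 2: AW = (0.31 - 0.14) * 67 * 10
Step 3: AW = 0.17 * 67 * 10
Step 4: AW = 113.9 mm

113.9


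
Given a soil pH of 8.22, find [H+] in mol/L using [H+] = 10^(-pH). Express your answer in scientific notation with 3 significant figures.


Step 1: [H+] = 10^(-pH)
Step 2: [H+] = 10^(-8.22)
Step 3: [H+] = 6.03e-09 mol/L

6.03e-09


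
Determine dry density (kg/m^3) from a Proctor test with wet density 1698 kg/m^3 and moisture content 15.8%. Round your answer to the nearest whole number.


Step 1: Dry density = wet density / (1 + w/100)
Step 2: Dry density = 1698 / (1 + 15.8/100)
Step 3: Dry density = 1698 / 1.158
Step 4: Dry density = 1466 kg/m^3

1466


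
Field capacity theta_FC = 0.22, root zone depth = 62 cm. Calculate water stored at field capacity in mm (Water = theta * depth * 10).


Step 1: Water (mm) = theta_FC * depth (cm) * 10
Step 2: Water = 0.22 * 62 * 10
Step 3: Water = 136.4 mm

136.4


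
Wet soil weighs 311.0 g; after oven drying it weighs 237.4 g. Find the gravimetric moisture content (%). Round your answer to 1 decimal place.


Step 1: Water mass = wet - dry = 311.0 - 237.4 = 73.6 g
Step 2: w = 100 * water mass / dry mass
Step 3: w = 100 * 73.6 / 237.4 = 31.0%

31.0


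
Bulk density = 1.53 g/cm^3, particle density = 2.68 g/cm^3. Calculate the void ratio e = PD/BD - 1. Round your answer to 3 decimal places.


Step 1: e = PD / BD - 1
Step 2: e = 2.68 / 1.53 - 1
Step 3: e = 1.75163 - 1
Step 4: e = 0.752

0.752


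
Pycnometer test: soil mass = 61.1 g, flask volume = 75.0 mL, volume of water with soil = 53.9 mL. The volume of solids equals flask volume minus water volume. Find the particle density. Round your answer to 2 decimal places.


Step 1: Volume of solids = flask volume - water volume with soil
Step 2: V_solids = 75.0 - 53.9 = 21.1 mL
Step 3: Particle density = mass / V_solids = 61.1 / 21.1 = 2.9 g/cm^3

2.9


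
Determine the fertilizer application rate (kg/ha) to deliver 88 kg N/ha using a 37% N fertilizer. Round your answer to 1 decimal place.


Step 1: Fertilizer rate = target N / (N content / 100)
Step 2: Rate = 88 / (37 / 100)
Step 3: Rate = 88 / 0.37
Step 4: Rate = 237.8 kg/ha

237.8


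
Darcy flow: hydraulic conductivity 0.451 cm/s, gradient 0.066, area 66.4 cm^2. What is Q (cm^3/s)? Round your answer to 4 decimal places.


Step 1: Apply Darcy's law: Q = K * i * A
Step 2: Q = 0.451 * 0.066 * 66.4
Step 3: Q = 1.9765 cm^3/s

1.9765


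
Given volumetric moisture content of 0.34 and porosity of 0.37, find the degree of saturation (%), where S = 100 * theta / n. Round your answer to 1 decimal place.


Step 1: S = 100 * theta_v / n
Step 2: S = 100 * 0.34 / 0.37
Step 3: S = 91.9%

91.9


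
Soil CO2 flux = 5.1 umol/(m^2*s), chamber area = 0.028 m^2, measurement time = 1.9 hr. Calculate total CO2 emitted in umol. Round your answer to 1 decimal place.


Step 1: Convert time to seconds: 1.9 hr * 3600 = 6840.0 s
Step 2: Total = flux * area * time_s
Step 3: Total = 5.1 * 0.028 * 6840.0
Step 4: Total = 976.8 umol

976.8


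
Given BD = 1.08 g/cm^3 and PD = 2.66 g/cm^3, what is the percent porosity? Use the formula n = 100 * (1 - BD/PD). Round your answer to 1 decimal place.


Step 1: Formula: n = 100 * (1 - BD / PD)
Step 2: n = 100 * (1 - 1.08 / 2.66)
Step 3: n = 100 * (1 - 0.40602)
Step 4: n = 59.4%

59.4


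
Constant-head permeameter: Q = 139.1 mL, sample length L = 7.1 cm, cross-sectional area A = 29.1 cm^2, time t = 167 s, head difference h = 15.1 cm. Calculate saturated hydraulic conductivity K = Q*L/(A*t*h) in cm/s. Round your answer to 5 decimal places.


Step 1: K = Q * L / (A * t * h)
Step 2: Numerator = 139.1 * 7.1 = 987.61
Step 3: Denominator = 29.1 * 167 * 15.1 = 73381.47
Step 4: K = 987.61 / 73381.47 = 0.01346 cm/s

0.01346


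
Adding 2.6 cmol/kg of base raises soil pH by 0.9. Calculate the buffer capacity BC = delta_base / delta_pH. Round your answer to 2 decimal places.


Step 1: BC = change in base / change in pH
Step 2: BC = 2.6 / 0.9
Step 3: BC = 2.89 cmol/(kg*pH unit)

2.89


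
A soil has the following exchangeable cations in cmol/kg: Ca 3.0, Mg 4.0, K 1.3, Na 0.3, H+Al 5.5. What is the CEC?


Step 1: CEC = Ca + Mg + K + Na + (H+Al)
Step 2: CEC = 3.0 + 4.0 + 1.3 + 0.3 + 5.5
Step 3: CEC = 14.1 cmol/kg

14.1


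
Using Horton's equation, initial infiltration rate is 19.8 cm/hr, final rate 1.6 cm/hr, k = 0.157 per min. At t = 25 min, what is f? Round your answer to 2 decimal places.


Step 1: f = fc + (f0 - fc) * exp(-k * t)
Step 2: exp(-0.157 * 25) = 0.019742
Step 3: f = 1.6 + (19.8 - 1.6) * 0.019742
Step 4: f = 1.6 + 18.2 * 0.019742
Step 5: f = 1.96 cm/hr

1.96


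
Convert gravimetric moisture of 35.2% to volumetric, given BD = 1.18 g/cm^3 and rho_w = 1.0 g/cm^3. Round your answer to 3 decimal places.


Step 1: theta = (w / 100) * BD / rho_w
Step 2: theta = (35.2 / 100) * 1.18 / 1.0
Step 3: theta = 0.352 * 1.18
Step 4: theta = 0.415

0.415


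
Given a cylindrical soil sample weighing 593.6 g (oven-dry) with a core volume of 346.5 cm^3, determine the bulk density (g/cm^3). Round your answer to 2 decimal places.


Step 1: Identify the formula: BD = dry mass / volume
Step 2: Substitute values: BD = 593.6 / 346.5
Step 3: BD = 1.71 g/cm^3

1.71


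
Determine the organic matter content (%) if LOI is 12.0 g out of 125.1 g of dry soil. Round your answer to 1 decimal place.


Step 1: OM% = 100 * LOI / sample mass
Step 2: OM = 100 * 12.0 / 125.1
Step 3: OM = 9.6%

9.6


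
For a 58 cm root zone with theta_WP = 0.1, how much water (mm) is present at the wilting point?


Step 1: Water (mm) = theta_WP * depth * 10
Step 2: Water = 0.1 * 58 * 10
Step 3: Water = 58.0 mm

58.0


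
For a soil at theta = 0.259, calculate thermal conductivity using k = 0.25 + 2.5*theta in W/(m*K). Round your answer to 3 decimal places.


Step 1: k = 0.25 + 2.5 * theta
Step 2: k = 0.25 + 2.5 * 0.259
Step 3: k = 0.25 + 0.648
Step 4: k = 0.898 W/(m*K)

0.898


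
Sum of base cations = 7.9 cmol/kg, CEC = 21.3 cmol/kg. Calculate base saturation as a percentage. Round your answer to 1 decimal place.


Step 1: BS = 100 * (sum of bases) / CEC
Step 2: BS = 100 * 7.9 / 21.3
Step 3: BS = 37.1%

37.1


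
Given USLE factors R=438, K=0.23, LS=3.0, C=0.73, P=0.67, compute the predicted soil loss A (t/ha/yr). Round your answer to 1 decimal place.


Step 1: A = R * K * LS * C * P
Step 2: R * K = 438 * 0.23 = 100.74
Step 3: (R*K) * LS = 100.74 * 3.0 = 302.22
Step 4: * C * P = 302.22 * 0.73 * 0.67 = 147.8
Step 5: A = 147.8 t/(ha*yr)

147.8


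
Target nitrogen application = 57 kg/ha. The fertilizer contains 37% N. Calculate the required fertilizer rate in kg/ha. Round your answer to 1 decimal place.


Step 1: Fertilizer rate = target N / (N content / 100)
Step 2: Rate = 57 / (37 / 100)
Step 3: Rate = 57 / 0.37
Step 4: Rate = 154.1 kg/ha

154.1


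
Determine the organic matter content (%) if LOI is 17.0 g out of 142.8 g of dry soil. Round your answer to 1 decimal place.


Step 1: OM% = 100 * LOI / sample mass
Step 2: OM = 100 * 17.0 / 142.8
Step 3: OM = 11.9%

11.9


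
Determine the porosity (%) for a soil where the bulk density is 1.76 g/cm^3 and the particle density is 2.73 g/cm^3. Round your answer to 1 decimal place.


Step 1: Formula: n = 100 * (1 - BD / PD)
Step 2: n = 100 * (1 - 1.76 / 2.73)
Step 3: n = 100 * (1 - 0.64469)
Step 4: n = 35.5%

35.5


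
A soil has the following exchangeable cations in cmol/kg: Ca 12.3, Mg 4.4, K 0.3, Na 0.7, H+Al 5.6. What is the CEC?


Step 1: CEC = Ca + Mg + K + Na + (H+Al)
Step 2: CEC = 12.3 + 4.4 + 0.3 + 0.7 + 5.6
Step 3: CEC = 23.3 cmol/kg

23.3


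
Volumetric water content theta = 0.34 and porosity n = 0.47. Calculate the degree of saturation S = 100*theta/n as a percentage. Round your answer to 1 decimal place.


Step 1: S = 100 * theta_v / n
Step 2: S = 100 * 0.34 / 0.47
Step 3: S = 72.3%

72.3


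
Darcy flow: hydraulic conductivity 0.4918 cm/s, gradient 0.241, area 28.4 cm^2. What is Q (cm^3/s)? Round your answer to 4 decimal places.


Step 1: Apply Darcy's law: Q = K * i * A
Step 2: Q = 0.4918 * 0.241 * 28.4
Step 3: Q = 3.3661 cm^3/s

3.3661


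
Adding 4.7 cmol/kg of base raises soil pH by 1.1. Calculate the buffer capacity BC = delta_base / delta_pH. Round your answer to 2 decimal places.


Step 1: BC = change in base / change in pH
Step 2: BC = 4.7 / 1.1
Step 3: BC = 4.27 cmol/(kg*pH unit)

4.27


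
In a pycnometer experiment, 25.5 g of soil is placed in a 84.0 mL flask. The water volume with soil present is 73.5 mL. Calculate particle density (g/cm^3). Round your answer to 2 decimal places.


Step 1: Volume of solids = flask volume - water volume with soil
Step 2: V_solids = 84.0 - 73.5 = 10.5 mL
Step 3: Particle density = mass / V_solids = 25.5 / 10.5 = 2.43 g/cm^3

2.43


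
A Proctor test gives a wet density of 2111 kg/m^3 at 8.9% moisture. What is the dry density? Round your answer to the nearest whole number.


Step 1: Dry density = wet density / (1 + w/100)
Step 2: Dry density = 2111 / (1 + 8.9/100)
Step 3: Dry density = 2111 / 1.089
Step 4: Dry density = 1938 kg/m^3

1938


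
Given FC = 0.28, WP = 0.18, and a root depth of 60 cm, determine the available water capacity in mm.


Step 1: Available water = (FC - WP) * depth * 10
Step 2: AW = (0.28 - 0.18) * 60 * 10
Step 3: AW = 0.1 * 60 * 10
Step 4: AW = 60.0 mm

60.0


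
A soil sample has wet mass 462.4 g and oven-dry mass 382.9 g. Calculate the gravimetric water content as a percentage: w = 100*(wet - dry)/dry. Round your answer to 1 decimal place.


Step 1: Water mass = wet - dry = 462.4 - 382.9 = 79.5 g
Step 2: w = 100 * water mass / dry mass
Step 3: w = 100 * 79.5 / 382.9 = 20.8%

20.8


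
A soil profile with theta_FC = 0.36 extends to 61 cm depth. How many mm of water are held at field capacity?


Step 1: Water (mm) = theta_FC * depth (cm) * 10
Step 2: Water = 0.36 * 61 * 10
Step 3: Water = 219.6 mm

219.6


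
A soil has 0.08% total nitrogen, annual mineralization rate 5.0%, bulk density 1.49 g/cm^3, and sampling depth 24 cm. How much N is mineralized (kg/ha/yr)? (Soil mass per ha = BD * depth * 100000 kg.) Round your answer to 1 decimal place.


Step 1: Soil mass per ha = BD * depth * 100000 = 1.49 * 24 * 100000 = 3576000 kg
Step 2: Total N pool = soil mass * N%/100 = 3576000 * 0.08/100 = 2860.8 kg/ha
Step 3: N mineralized = N pool * rate%/100 = 2860.8 * 5.0/100 = 143.0 kg/ha/yr

143.0
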